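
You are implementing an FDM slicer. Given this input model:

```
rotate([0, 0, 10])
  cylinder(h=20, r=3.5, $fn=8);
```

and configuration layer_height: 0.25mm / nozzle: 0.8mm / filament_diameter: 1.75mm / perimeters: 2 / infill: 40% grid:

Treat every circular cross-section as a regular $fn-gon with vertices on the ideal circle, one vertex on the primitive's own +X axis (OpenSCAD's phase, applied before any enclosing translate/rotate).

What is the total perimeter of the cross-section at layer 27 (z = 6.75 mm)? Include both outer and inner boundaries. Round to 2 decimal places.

At z = 6.75 mm: the r=3.5 cylinder contributes a regular 8-gon of circumradius 3.5 (perimeter = 2·8·3.500·sin(180°/8) = 21.43 mm); (whole slice rotated 10° about Z — lengths, areas and connectivity unchanged). Overall, the cross-section is a single solid region. Total boundary length (outer) = 21.43 mm.

21.43 mm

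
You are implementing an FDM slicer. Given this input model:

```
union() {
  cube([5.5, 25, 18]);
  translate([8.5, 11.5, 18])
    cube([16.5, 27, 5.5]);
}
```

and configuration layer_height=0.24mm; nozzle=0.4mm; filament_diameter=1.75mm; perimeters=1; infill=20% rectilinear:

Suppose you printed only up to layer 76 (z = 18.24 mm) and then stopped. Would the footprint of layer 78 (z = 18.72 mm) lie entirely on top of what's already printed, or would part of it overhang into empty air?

Compare the two slices. At z = 18.24: the cube does not reach this height (z outside [0, 18]); the cube at (8.5, 11.5) (footprint 16.5×27) is included at this height (area 445.50 mm²); Taking the union: only the 16.5×27 cube at (8.5, 11.5) is present, so the union is just that shape — area = 445.50 mm². At z = 18.72: the cube is not intersected at this z (z outside [0, 18]); the cube at (8.5, 11.5) is present — its section is the full 16.5×27 rectangle (area 445.50 mm²); Taking the union: only the 16.5×27 cube at (8.5, 11.5) is present, so the union is just that shape — area = 445.50 mm². Checking containment: the cross-section at z = 18.72 is a subset of the cross-section at z = 18.24.

entirely on top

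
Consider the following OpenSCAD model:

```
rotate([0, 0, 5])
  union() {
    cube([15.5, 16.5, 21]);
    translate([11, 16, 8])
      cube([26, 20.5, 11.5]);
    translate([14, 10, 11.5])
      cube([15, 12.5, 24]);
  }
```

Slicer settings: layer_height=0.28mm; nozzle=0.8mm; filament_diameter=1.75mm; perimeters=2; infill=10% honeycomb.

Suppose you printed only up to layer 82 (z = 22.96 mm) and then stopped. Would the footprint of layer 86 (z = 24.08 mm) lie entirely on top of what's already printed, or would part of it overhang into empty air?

entirely on top

Compare the two slices. At z = 22.96: the cube is absent (z outside [0, 21]); the cube at (11, 16) is absent (z outside [8, 19.5]); the cube at (14, 10) (footprint 15×12.5) is included at this height (area 187.50 mm²); Taking the union: only the 15×12.5 cube at (14, 10) is present, so the union is just that shape — area = 187.50 mm²; (whole slice rotated 5° about Z — lengths, areas and connectivity unchanged). At z = 24.08: the cube is absent (z outside [0, 21]); the cube at (11, 16) is not intersected at this z (z outside [8, 19.5]); the cube at (14, 10) is present — its section is the full 15×12.5 rectangle (area 187.50 mm²); Combining (union): only the 15×12.5 cube at (14, 10) is present, so the union is just that shape — area = 187.50 mm²; (rotated 5° about Z; rotation is an isometry so areas/perimeters/island counts are preserved). Checking containment: the cross-section at z = 24.08 is a subset of the cross-section at z = 22.96.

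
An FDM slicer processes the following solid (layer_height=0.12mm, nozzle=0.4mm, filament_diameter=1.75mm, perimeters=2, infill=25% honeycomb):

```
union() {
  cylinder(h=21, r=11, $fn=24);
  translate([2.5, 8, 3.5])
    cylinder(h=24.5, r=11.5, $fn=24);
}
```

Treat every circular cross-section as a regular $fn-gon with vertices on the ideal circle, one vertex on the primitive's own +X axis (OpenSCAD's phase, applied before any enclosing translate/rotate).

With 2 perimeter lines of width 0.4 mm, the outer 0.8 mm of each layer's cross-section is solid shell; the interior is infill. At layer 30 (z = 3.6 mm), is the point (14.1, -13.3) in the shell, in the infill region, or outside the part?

At z = 3.6 mm: the cylinder: section is a regular 24-gon, circumradius r=11; the r=11.5 cylinder at (2.5, 8) contributes a regular 24-gon of circumradius 11.5; Merging all regions: the regions partially overlap (shared area 209.90 mm²), so overlapping operands fuse into one piece — 1 connected region. Overall, the cross-section is a single solid region. The nearest boundary edge runs (9.53, -5.50)→(7.78, -7.78); distance from the point to it = 8.39 mm. The point is not inside any of the regions above, so it lies outside the cross-section (8.39 mm from the nearest boundary).

outside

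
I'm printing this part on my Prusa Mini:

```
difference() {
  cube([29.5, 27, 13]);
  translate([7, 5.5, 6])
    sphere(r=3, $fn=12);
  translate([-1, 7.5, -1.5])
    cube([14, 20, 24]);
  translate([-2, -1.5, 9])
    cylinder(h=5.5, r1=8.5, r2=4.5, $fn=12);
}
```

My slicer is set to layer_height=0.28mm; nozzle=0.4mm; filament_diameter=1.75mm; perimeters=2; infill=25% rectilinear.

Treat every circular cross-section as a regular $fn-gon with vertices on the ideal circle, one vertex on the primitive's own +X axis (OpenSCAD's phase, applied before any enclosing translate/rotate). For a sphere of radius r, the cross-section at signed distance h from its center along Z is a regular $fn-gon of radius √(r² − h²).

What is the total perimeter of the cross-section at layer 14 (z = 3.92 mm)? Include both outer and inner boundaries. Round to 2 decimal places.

At z = 3.92 mm: the cube is present — its section is the full 29.5×27 rectangle (perimeter 113.00 mm); the r=3 sphere at (7, 5.5) contributes a regular 12-gon of circumradius √(3²−2.08²) = 2.162 (perimeter = 2·12·2.162·sin(180°/12) = 13.43 mm); the 14×20 cube at (-1, 7.5) contributes its full rectangle (perimeter 68.00 mm); the cone at (-2, -1.5) is not intersected at this z (z outside [9, 14.5]); After the difference (first − rest): starting from the 29.5×27 cube, the r=3 sphere at (7, 5.5) lies wholly inside it (removes its full 14.02 mm² and its 13.43 mm outline becomes a hole wall); the 14×20 cube at (-1, 7.5) partially overlaps it — only the 253.40 mm² overlap (of its 280.00 mm²) is removed, clipping the outline — boundary = 123.97 mm. Overall, the cross-section is a single solid region. Total boundary length (outer) = 123.97 mm.

123.97 mm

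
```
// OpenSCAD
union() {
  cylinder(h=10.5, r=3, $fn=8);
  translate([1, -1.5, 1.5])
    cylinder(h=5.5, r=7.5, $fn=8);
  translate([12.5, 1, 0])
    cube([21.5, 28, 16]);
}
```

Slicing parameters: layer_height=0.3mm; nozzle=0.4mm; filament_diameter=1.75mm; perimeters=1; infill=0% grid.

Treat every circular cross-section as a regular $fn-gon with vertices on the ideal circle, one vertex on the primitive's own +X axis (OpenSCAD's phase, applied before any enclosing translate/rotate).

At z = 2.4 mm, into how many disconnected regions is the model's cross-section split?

At z = 2.4 mm: the cylinder: section is a regular 8-gon, circumradius r=3; the r=7.5 cylinder at (1, -1.5) contributes a regular 8-gon of circumradius 7.5; the 21.5×28 cube at (12.5, 1) contributes its full rectangle; Taking the union: the regions partially overlap (shared area 25.46 mm²), so overlapping operands fuse into one piece — 2 connected regions. The result has 2 disconnected regions.

2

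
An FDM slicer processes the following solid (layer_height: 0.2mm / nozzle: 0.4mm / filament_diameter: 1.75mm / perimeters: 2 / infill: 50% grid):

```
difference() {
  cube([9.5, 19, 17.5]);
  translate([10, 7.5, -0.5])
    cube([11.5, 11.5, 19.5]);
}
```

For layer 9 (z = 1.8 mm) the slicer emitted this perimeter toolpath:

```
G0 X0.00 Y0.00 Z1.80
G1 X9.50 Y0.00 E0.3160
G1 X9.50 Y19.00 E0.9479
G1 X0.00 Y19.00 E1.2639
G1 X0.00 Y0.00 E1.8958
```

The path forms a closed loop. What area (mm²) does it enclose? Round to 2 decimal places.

Apply the shoelace formula to the sequence of (X, Y) vertices; enclosed area = 180.50 mm².

180.50 mm²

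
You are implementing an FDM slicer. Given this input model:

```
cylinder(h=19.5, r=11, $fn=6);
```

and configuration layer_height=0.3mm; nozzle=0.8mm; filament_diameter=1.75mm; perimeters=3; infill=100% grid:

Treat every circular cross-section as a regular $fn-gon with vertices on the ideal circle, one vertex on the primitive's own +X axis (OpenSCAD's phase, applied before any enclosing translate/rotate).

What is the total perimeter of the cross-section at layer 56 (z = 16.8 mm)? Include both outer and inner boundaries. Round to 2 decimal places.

66.00 mm

At z = 16.8 mm: the r=11 cylinder gives a regular 6-gon of circumradius 11 (constant along its height) (perimeter = 2·6·11.000·sin(180°/6) = 66.00 mm). Overall, the cross-section is a single solid region. Total boundary length (outer) = 66.00 mm.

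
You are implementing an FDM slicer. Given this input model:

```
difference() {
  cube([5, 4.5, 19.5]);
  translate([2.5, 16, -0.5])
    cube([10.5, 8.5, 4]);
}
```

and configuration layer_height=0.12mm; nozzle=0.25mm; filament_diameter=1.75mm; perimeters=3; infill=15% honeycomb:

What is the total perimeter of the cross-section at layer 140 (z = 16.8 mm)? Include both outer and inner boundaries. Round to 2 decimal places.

19.00 mm

At z = 16.8 mm: the 5×4.5 cube contributes its full rectangle (perimeter 19.00 mm); the cube at (2.5, 16) is absent (z outside [-0.5, 3.5]); Subtracting the remaining from the first: none of the subtracted shapes is present at this height, so the 5×4.5 cube is unchanged — boundary = 19.00 mm. Overall, the cross-section is a single solid region. Total boundary length (outer) = 19.00 mm.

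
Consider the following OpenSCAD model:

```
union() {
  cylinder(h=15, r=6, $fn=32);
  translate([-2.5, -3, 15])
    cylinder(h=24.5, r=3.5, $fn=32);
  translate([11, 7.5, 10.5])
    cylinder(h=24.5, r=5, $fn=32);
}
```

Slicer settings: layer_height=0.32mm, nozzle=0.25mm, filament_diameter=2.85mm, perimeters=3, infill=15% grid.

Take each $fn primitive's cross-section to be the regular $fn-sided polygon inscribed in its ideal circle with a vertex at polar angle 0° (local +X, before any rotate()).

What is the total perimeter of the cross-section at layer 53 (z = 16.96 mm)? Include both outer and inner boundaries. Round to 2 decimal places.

53.32 mm

At z = 16.96 mm: the cylinder does not reach this height (z outside [0, 15]); the cylinder at (-2.5, -3): section is a regular 32-gon, circumradius r=3.5 (perimeter = 2·32·3.500·sin(180°/32) = 21.96 mm); the r=5 cylinder at (11, 7.5) gives a regular 32-gon of circumradius 5 (constant along its height) (perimeter = 2·32·5.000·sin(180°/32) = 31.37 mm); Combining (union): the 2 present regions are separate (no shared area or edge), so areas and boundary lengths simply add and each stays a separate island — boundary = 53.32 mm. Overall, the cross-section has 2 separate islands. Total boundary length (outer) = 53.32 mm.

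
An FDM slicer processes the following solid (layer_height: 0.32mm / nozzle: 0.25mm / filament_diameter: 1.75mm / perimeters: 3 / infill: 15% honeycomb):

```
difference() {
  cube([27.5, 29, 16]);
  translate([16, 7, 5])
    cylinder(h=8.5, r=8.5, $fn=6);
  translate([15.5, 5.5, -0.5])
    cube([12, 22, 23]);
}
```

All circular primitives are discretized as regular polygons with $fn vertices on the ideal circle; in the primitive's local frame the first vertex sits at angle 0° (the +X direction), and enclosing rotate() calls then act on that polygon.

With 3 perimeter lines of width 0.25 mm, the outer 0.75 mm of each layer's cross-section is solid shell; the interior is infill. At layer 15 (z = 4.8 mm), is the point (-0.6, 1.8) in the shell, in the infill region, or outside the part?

At z = 4.8 mm: the 27.5×29 cube contributes its full rectangle; the cylinder at (16, 7) is not intersected at this z (z outside [5, 13.5]); the cube at (15.5, 5.5) is present — its section is the full 12×22 rectangle; After the difference (first − rest): starting from the 27.5×29 cube, the 12×22 cube at (15.5, 5.5) lies inside it touching the edge (removes its full 264.00 mm²) — 1 connected region. Overall, the cross-section is a single solid region. The nearest boundary edge runs (0.00, 0.00)→(0.00, 29.00); distance from the point to it = 0.60 mm. The point is not inside any of the regions above, so it lies outside the cross-section (0.60 mm from the nearest boundary).

outside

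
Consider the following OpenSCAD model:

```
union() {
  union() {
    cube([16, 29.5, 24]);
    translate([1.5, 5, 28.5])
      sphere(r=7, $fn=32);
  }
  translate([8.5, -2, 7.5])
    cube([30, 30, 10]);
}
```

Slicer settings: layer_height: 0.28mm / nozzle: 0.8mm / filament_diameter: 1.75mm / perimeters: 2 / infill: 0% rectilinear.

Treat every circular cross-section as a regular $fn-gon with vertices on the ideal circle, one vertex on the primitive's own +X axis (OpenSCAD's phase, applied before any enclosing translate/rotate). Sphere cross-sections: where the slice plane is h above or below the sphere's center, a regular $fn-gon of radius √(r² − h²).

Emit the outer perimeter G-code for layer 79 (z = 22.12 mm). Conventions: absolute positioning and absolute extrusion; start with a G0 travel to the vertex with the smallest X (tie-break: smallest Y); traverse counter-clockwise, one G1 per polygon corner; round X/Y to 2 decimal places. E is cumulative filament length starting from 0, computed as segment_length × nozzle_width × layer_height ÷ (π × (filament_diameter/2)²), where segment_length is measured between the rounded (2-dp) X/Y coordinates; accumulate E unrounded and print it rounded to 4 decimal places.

At z = 22.12 mm: the cube is present — its section is the full 16×29.5 rectangle; the r=7 sphere at (1.5, 5) slices to a regular 32-gon of circumradius 2.880 (√(r²−h²) with h=6.38 from center); Merging all regions: the regions partially overlap (shared area 21.15 mm²), so overlapping operands fuse into one piece — 1 connected region; the cube at (8.5, -2) is not intersected at this z (z outside [7.5, 17.5]); Merging all regions: only the result so far is present, so the union is just that shape — 1 connected region. The outline is a single polygon with 17 vertices. Extrusion per mm of travel: 0.8 × 0.28 / (π × 0.875²) = 0.093128. Accumulating E over each segment gives final E = 8.5652.

G0 X-1.38 Y5.00 Z22.12
G1 X-1.32 Y4.44 E0.0525
G1 X-1.16 Y3.90 E0.1049
G1 X-0.89 Y3.40 E0.1578
G1 X-0.54 Y2.96 E0.2102
G1 X-0.10 Y2.61 E0.2625
G1 X0.00 Y2.55 E0.2734
G1 X0.00 Y0.00 E0.5109
G1 X16.00 Y0.00 E2.0009
G1 X16.00 Y29.50 E4.7482
G1 X0.00 Y29.50 E6.2383
G1 X0.00 Y7.45 E8.2918
G1 X-0.10 Y7.39 E8.3026
G1 X-0.54 Y7.04 E8.3550
G1 X-0.89 Y6.60 E8.4073
G1 X-1.16 Y6.10 E8.4603
G1 X-1.32 Y5.56 E8.5127
G1 X-1.38 Y5.00 E8.5652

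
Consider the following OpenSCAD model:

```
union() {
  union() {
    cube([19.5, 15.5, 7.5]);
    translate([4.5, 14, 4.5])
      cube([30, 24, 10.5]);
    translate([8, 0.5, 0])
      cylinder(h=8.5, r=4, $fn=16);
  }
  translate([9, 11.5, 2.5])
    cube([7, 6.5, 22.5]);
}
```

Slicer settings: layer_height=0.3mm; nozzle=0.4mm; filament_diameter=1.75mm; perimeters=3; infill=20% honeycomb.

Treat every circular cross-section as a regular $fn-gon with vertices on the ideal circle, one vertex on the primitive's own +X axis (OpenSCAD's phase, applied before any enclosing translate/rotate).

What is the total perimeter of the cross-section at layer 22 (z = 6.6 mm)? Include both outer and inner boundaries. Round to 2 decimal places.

148.67 mm

At z = 6.6 mm: the 19.5×15.5 cube contributes its full rectangle (perimeter 70.00 mm); the cube at (4.5, 14) is present — its section is the full 30×24 rectangle (perimeter 108.00 mm); the cylinder at (8, 0.5): section is a regular 16-gon, circumradius r=4 (perimeter = 2·16·4.000·sin(180°/16) = 24.97 mm); Taking the union: the regions partially overlap (shared area 50.94 mm²), so the edge portions inside another operand are dropped and the merged outline is re-measured after clipping — boundary = 148.67 mm; the 7×6.5 cube at (9, 11.5) contributes its full rectangle (perimeter 27.00 mm); Taking the union: the 7×6.5 cube at (9, 11.5) lies entirely inside that combined region, so the union is just that combined region — boundary = 148.67 mm. Overall, the cross-section is a single solid region. Total boundary length (outer) = 148.67 mm.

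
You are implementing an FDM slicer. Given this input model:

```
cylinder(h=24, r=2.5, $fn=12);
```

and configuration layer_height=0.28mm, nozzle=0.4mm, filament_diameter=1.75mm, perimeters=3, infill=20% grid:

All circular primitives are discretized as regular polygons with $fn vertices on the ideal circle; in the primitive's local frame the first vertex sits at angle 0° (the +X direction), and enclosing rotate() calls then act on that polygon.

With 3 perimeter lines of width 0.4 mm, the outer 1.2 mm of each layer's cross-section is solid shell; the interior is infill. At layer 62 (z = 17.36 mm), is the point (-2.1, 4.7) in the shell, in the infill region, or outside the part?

At z = 17.36 mm: the r=2.5 cylinder gives a regular 12-gon of circumradius 2.5 (constant along its height). Overall, the cross-section is a single solid region. The nearest boundary edge runs (0.00, 2.50)→(-1.25, 2.17); distance from the point to it = 2.67 mm. The point is not inside any of the regions above, so it lies outside the cross-section (2.67 mm from the nearest boundary).

outside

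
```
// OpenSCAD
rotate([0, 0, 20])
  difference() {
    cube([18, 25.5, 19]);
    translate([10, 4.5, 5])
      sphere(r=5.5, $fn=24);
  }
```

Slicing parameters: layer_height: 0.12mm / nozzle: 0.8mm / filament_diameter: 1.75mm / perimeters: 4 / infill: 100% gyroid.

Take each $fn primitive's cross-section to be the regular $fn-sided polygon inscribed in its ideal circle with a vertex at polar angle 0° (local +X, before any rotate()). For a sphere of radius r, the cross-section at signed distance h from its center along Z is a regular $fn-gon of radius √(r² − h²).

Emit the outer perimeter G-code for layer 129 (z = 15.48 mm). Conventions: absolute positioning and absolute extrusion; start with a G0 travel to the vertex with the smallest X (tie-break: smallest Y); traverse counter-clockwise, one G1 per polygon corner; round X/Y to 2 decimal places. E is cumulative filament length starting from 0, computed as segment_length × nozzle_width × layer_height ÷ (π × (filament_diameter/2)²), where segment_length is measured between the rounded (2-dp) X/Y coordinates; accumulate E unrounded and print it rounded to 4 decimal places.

At z = 15.48 mm: the 18×25.5 cube contributes its full rectangle; the sphere at (10, 4.5) is absent (|z−center|=10.480 > r=5.5); Subtracting the remaining from the first: none of the subtracted shapes is present at this height, so the 18×25.5 cube is unchanged — 1 connected region; (whole slice rotated 20° about Z — lengths, areas and connectivity unchanged). The outline is a single polygon with 4 vertices. Extrusion per mm of travel: 0.8 × 0.12 / (π × 0.875²) = 0.039912. Accumulating E over each segment gives final E = 3.4719.

G0 X-8.72 Y23.96 Z15.48
G1 X0.00 Y0.00 E1.0177
G1 X16.91 Y6.16 E1.7360
G1 X8.19 Y30.12 E2.7536
G1 X-8.72 Y23.96 E3.4719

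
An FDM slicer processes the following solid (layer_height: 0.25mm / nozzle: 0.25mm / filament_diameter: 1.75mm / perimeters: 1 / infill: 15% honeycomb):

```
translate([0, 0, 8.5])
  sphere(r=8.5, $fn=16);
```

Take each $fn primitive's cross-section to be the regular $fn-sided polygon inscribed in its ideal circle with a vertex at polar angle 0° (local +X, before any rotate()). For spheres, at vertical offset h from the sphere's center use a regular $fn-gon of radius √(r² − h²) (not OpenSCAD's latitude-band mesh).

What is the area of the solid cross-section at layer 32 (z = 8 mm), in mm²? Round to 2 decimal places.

At z = 8 mm: the r=8.5 sphere contributes a regular 16-gon of circumradius √(8.5²−0.5²) = 8.485 (area = (16/2)·8.485²·sin(360°/16) = 220.43 mm²). Overall, the cross-section is a single solid region. Net area = 220.43 mm².

220.43 mm²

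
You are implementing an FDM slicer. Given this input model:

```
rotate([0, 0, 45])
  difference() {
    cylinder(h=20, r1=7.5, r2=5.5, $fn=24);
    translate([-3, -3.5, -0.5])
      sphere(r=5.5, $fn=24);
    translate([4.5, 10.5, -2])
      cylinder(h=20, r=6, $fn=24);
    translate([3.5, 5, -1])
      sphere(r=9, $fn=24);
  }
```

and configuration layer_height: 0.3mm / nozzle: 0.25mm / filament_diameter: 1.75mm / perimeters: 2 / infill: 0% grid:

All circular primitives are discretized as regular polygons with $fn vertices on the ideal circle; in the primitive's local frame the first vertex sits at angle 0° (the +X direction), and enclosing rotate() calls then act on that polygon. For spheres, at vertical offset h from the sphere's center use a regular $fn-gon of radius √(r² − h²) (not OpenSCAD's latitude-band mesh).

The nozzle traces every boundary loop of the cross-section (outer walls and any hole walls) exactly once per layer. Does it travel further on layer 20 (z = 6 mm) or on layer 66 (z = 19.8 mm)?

Layer 20 (z = 6): the cone contributes a regular 24-gon of circumradius 6.900 (interpolated between r1=7.5 and r2=5.5 at t=0.300) (perimeter = 2·24·6.900·sin(180°/24) = 43.23 mm); the sphere at (-3, -3.5) is absent (|z−center|=6.500 > r=5.5); the cylinder at (4.5, 10.5): section is a regular 24-gon, circumradius r=6 (perimeter = 2·24·6.000·sin(180°/24) = 37.59 mm); the r=9 sphere at (3.5, 5) contributes a regular 24-gon of circumradius √(9²−7²) = 5.657 (perimeter = 2·24·5.657·sin(180°/24) = 35.44 mm); After the difference (first − rest): starting from the cone, the r=6 cylinder at (4.5, 10.5) partially overlaps it — only the 5.52 mm² overlap (of its 111.81 mm²) is removed, clipping the outline; the r=9 sphere at (3.5, 5) partially overlaps it — only the 43.31 mm² overlap (of its 99.39 mm²) is removed, clipping the outline — boundary = 45.09 mm; (whole slice rotated 45° about Z — lengths, areas and connectivity unchanged). So its perimeter = 45.09 mm. Layer 66 (z = 19.8): the cone contributes a regular 24-gon of circumradius 5.520 (interpolated between r1=7.5 and r2=5.5 at t=0.990) (perimeter = 2·24·5.520·sin(180°/24) = 34.58 mm); the sphere at (-3, -3.5) is absent (|z−center|=20.300 > r=5.5); the cylinder at (4.5, 10.5) does not reach this height (z outside [-2, 18]); the sphere at (3.5, 5) is not intersected at this z (|z−center|=20.800 > r=9); After the difference (first − rest): none of the subtracted shapes is present at this height, so the cone is unchanged — boundary = 34.58 mm; (whole slice rotated 45° about Z — lengths, areas and connectivity unchanged). So its perimeter = 34.58 mm. Layer 20 is larger (45.09 vs 34.58 mm).

layer 20 (z = 6 mm)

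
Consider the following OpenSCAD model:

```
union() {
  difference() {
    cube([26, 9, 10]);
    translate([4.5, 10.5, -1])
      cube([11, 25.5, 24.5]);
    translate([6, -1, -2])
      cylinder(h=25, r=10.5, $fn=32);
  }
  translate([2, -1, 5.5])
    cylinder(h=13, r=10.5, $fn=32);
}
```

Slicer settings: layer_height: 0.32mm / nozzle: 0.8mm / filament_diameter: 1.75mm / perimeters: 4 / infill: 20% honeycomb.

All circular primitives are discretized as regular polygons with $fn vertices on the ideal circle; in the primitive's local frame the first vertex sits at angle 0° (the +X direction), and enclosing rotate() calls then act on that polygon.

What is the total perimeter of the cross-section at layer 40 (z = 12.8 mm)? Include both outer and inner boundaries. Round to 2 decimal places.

At z = 12.8 mm: the cube is absent (z outside [0, 10]); the cube at (4.5, 10.5) is present — its section is the full 11×25.5 rectangle (perimeter 73.00 mm); the r=10.5 cylinder at (6, -1) contributes a regular 32-gon of circumradius 10.5 (perimeter = 2·32·10.500·sin(180°/32) = 65.87 mm); After the difference (first − rest): the first operand is absent here, so nothing remains; the r=10.5 cylinder at (2, -1) gives a regular 32-gon of circumradius 10.5 (constant along its height) (perimeter = 2·32·10.500·sin(180°/32) = 65.87 mm); Taking the union: only the r=10.5 cylinder at (2, -1) is present, so the union is just that shape — boundary = 65.87 mm. Overall, the cross-section is a single solid region. Total boundary length (outer) = 65.87 mm.

65.87 mm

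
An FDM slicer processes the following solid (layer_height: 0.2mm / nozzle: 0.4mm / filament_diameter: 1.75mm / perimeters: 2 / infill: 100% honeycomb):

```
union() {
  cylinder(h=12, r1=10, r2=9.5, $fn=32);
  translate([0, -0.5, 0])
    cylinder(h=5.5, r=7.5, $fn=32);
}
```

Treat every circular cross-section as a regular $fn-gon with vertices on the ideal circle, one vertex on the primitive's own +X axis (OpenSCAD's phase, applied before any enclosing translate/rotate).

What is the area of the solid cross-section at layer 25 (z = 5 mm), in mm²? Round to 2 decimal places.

At z = 5 mm: the cone (r1=10→r2=9.5) has section circumradius 9.792 here — a regular 32-gon (area = (32/2)·9.792²·sin(360°/32) = 299.27 mm²); the r=7.5 cylinder at (0, -0.5) contributes a regular 32-gon of circumradius 7.5 (area = (32/2)·7.500²·sin(360°/32) = 175.58 mm²); Merging all regions: the r=7.5 cylinder at (0, -0.5) lies entirely inside the cone, so the union is just the cone — area = 299.27 mm². Overall, the cross-section is a single solid region. Net area = 299.27 mm².

299.27 mm²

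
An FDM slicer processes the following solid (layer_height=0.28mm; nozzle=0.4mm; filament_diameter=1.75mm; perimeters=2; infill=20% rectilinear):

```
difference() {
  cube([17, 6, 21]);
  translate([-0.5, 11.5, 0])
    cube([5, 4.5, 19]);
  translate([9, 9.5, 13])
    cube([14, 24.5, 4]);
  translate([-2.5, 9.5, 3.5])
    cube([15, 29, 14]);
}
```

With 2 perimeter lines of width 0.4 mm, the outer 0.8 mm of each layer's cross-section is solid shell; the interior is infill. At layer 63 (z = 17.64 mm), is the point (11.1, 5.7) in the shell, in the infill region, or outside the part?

shell

At z = 17.64 mm: the 17×6 cube contributes its full rectangle; the 5×4.5 cube at (-0.5, 11.5) contributes its full rectangle; the cube at (9, 9.5) does not reach this height (z outside [13, 17]); the cube at (-2.5, 9.5) does not reach this height (z outside [3.5, 17.5]); Taking the first minus the rest: starting from the 17×6 cube, the 5×4.5 cube at (-0.5, 11.5) misses the remaining region (no effect) — 1 connected region. Overall, the cross-section is a single solid region. The nearest boundary edge runs (0.00, 6.00)→(17.00, 6.00); distance from the point to it = 0.30 mm. The point is inside the cross-section, 0.30 mm from the nearest boundary — within the 0.8 mm shell band (2 × 0.4).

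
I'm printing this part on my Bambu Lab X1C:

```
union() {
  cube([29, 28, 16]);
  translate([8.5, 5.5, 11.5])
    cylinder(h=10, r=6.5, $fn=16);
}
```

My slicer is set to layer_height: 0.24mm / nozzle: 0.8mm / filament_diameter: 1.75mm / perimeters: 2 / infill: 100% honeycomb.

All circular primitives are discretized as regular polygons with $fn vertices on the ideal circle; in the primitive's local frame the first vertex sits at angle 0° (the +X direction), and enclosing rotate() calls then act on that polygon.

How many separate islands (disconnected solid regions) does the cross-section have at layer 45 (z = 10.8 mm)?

At z = 10.8 mm: the 29×28 cube contributes its full rectangle; the cylinder at (8.5, 5.5) does not reach this height (z outside [11.5, 21.5]); Merging all regions: only the 29×28 cube is present, so the union is just that shape — 1 connected region. Overall, the cross-section is a single solid region. Island count = 1.

1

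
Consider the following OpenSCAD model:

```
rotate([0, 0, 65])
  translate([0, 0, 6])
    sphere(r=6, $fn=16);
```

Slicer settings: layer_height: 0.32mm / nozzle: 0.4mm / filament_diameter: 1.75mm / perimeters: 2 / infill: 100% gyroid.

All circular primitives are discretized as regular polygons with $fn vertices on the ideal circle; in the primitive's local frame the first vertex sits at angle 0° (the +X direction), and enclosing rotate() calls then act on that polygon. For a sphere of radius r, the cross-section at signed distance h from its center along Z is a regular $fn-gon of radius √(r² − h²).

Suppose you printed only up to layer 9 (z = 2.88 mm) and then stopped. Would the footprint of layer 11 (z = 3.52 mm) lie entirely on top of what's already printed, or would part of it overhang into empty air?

part overhangs

Compare the two slices. At z = 2.88: the sphere: section is a regular 16-gon, circumradius = √(r²−h²) = √(6²−3.12²) = 5.125 (area = (16/2)·5.125²·sin(360°/16) = 80.41 mm²); (whole slice rotated 65° about Z — lengths, areas and connectivity unchanged). At z = 3.52: the r=6 sphere contributes a regular 16-gon of circumradius √(6²−2.48²) = 5.463 (area = (16/2)·5.463²·sin(360°/16) = 91.38 mm²); (whole slice rotated 65° about Z — lengths, areas and connectivity unchanged). Checking containment: at z = 3.52 the cross-section extends beyond the z = 2.88 cross-section by about 10.97 mm².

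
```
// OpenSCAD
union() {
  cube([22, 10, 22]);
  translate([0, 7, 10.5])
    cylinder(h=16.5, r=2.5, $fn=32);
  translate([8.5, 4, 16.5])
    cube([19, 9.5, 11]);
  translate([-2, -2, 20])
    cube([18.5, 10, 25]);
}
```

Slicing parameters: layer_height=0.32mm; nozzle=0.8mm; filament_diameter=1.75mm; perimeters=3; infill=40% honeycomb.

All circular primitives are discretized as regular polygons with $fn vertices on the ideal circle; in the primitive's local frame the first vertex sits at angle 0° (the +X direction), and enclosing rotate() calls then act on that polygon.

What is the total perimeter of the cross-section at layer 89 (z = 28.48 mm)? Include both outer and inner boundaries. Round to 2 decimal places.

At z = 28.48 mm: the cube is not intersected at this z (z outside [0, 22]); the cylinder at (0, 7) is absent (z outside [10.5, 27]); the cube at (8.5, 4) does not reach this height (z outside [16.5, 27.5]); the cube at (-2, -2) (footprint 18.5×10) is included at this height (perimeter 57.00 mm); Merging all regions: only the 18.5×10 cube at (-2, -2) is present, so the union is just that shape — boundary = 57.00 mm. Overall, the cross-section is a single solid region. Total boundary length (outer) = 57.00 mm.

57.00 mm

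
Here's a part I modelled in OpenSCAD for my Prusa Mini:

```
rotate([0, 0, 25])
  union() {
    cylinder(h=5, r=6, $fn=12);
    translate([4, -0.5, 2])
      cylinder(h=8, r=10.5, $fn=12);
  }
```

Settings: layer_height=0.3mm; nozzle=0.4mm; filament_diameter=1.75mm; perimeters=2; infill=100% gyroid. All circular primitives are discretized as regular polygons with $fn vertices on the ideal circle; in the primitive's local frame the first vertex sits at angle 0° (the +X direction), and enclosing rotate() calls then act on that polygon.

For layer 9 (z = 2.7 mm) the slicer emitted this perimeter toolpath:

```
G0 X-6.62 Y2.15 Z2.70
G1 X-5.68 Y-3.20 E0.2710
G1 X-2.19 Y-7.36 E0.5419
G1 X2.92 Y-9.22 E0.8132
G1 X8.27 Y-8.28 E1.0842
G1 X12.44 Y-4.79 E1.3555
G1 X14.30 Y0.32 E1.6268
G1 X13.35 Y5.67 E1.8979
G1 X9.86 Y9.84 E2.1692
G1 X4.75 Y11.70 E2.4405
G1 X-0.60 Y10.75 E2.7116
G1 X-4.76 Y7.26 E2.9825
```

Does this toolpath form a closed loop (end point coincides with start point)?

no

Start point (G0): (-6.62, 2.15). End point (last G1): the path does not return to the start — open.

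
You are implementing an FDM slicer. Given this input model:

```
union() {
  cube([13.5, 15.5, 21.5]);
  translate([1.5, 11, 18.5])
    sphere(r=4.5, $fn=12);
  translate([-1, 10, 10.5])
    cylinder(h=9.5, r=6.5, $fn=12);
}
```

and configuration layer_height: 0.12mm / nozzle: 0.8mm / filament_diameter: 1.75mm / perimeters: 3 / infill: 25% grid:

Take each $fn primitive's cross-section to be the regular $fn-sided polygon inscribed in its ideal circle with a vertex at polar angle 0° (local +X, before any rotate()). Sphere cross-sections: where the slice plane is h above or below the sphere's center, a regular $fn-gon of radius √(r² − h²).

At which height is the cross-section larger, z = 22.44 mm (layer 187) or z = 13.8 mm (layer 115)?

Layer 187 (z = 22.44): the cube is absent (z outside [0, 21.5]); the r=4.5 sphere at (1.5, 11) contributes a regular 12-gon of circumradius √(4.5²−3.94²) = 2.174 (area = (12/2)·2.174²·sin(360°/12) = 14.18 mm²); the cylinder at (-1, 10) is absent (z outside [10.5, 20]); Merging all regions: only the r=4.5 sphere at (1.5, 11) is present, so the union is just that shape — area = 14.18 mm². So its area = 14.18 mm². Layer 115 (z = 13.8): the 13.5×15.5 cube contributes its full rectangle (area 209.25 mm²); the sphere at (1.5, 11) does not reach this height (|z−center|=4.700 > r=4.5); the cylinder at (-1, 10): section is a regular 12-gon, circumradius r=6.5 (area = (12/2)·6.500²·sin(360°/12) = 126.75 mm²); Combining (union): the regions partially overlap — summed areas 336.00 mm² minus the doubly-counted overlap 49.67 mm² gives 286.33 mm² — area = 286.33 mm². So its area = 286.33 mm². Layer 115 is larger (286.33 vs 14.18 mm²).

layer 115 (z = 13.8 mm)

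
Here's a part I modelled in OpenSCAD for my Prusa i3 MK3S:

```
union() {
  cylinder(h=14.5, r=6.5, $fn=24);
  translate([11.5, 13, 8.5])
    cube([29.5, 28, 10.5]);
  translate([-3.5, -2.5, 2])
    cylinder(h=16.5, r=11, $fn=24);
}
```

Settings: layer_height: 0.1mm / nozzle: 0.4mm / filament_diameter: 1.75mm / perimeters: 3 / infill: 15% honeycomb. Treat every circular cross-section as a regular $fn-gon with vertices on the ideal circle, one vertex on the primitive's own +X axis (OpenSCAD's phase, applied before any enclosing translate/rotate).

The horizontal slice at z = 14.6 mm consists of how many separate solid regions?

At z = 14.6 mm: the cylinder is not intersected at this z (z outside [0, 14.5]); the cube at (11.5, 13) is present — its section is the full 29.5×28 rectangle; the r=11 cylinder at (-3.5, -2.5) gives a regular 24-gon of circumradius 11 (constant along its height); Taking the union: the 2 present regions are separate (no shared area or edge), so areas and boundary lengths simply add and each stays a separate island — 2 connected regions. The result has 2 disconnected regions.

2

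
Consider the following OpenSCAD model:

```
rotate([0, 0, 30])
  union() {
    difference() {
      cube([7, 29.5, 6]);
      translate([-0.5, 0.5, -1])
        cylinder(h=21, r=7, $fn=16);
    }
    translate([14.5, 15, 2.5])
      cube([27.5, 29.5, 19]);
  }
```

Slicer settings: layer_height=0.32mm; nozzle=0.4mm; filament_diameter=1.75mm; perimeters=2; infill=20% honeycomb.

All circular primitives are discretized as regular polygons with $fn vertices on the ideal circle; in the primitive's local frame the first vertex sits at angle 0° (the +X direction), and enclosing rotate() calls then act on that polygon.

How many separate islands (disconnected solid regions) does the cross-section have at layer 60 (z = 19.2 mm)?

At z = 19.2 mm: the cube is absent (z outside [0, 6]); the cylinder at (-0.5, 0.5): section is a regular 16-gon, circumradius r=7; Subtracting the remaining from the first: the first operand is absent here, so nothing remains; the cube at (14.5, 15) is present — its section is the full 27.5×29.5 rectangle; Merging all regions: only the 27.5×29.5 cube at (14.5, 15) is present, so the union is just that shape — 1 connected region; (rotated 30° about Z; rotation is an isometry so areas/perimeters/island counts are preserved). Overall, the cross-section is a single solid region. Island count = 1.

1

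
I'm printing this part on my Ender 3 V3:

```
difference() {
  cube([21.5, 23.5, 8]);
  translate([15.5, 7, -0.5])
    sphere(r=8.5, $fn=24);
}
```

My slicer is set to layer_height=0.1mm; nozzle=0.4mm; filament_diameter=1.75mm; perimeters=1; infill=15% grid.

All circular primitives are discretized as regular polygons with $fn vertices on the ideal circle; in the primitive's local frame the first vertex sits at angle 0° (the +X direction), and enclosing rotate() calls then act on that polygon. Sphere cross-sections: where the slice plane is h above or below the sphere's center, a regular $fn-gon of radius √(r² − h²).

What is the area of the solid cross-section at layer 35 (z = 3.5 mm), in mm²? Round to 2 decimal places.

340.93 mm²

At z = 3.5 mm: the 21.5×23.5 cube contributes its full rectangle (area 505.25 mm²); the r=8.5 sphere at (15.5, 7) contributes a regular 24-gon of circumradius √(8.5²−4²) = 7.500 (area = (24/2)·7.500²·sin(360°/24) = 174.70 mm²); Taking the first minus the rest: starting from the 21.5×23.5 cube (505.25 mm²), the r=8.5 sphere at (15.5, 7) partially overlaps it — only the 164.32 mm² overlap (of its 174.70 mm²) is removed, clipping the outline — area = 340.93 mm². Overall, the cross-section has 2 separate islands. Net area = 340.93 mm².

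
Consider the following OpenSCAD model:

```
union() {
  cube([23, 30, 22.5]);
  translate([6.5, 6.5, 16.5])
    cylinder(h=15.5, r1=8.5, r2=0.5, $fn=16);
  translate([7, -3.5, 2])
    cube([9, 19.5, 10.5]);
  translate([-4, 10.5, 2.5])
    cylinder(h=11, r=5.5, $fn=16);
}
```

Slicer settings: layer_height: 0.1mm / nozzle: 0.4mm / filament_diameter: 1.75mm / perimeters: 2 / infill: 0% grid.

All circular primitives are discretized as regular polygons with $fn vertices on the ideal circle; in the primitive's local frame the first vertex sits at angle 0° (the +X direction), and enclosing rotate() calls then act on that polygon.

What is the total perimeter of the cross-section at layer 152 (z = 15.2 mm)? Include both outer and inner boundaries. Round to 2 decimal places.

106.00 mm

At z = 15.2 mm: the cube (footprint 23×30) is included at this height (perimeter 106.00 mm); the cone at (6.5, 6.5) does not reach this height (z outside [16.5, 32]); the cube at (7, -3.5) does not reach this height (z outside [2, 12.5]); the cylinder at (-4, 10.5) does not reach this height (z outside [2.5, 13.5]); Combining (union): only the 23×30 cube is present, so the union is just that shape — boundary = 106.00 mm. Overall, the cross-section is a single solid region. Total boundary length (outer) = 106.00 mm.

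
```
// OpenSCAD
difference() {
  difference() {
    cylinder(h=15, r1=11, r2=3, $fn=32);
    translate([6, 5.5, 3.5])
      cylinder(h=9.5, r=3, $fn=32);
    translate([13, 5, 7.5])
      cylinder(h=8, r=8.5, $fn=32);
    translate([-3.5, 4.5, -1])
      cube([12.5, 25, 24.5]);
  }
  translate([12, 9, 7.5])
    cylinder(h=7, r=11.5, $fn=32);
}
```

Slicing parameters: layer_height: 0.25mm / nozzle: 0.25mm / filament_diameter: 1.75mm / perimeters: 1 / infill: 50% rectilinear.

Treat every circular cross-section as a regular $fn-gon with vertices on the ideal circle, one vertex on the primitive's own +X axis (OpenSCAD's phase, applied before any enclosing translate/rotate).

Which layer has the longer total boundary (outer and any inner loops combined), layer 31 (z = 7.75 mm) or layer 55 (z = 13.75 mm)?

layer 31 (z = 7.75 mm)

Layer 31 (z = 7.75): the cone: at t=0.517 of its height the radius interpolates to r₁+(r₂−r₁)t = 6.867, giving a regular 32-gon of that circumradius (perimeter = 2·32·6.867·sin(180°/32) = 43.08 mm); the r=3 cylinder at (6, 5.5) contributes a regular 32-gon of circumradius 3 (perimeter = 2·32·3.000·sin(180°/32) = 18.82 mm); the cylinder at (13, 5): section is a regular 32-gon, circumradius r=8.5 (perimeter = 2·32·8.500·sin(180°/32) = 53.32 mm); the cube at (-3.5, 4.5) is present — its section is the full 12.5×25 rectangle (perimeter 75.00 mm); Taking the first minus the rest: starting from the cone, the r=3 cylinder at (6, 5.5) partially overlaps it — only the 5.71 mm² overlap (of its 28.09 mm²) is removed, clipping the outline; the r=8.5 cylinder at (13, 5) partially overlaps it — only the 3.48 mm² overlap (of its 225.52 mm²) is removed, clipping the outline; the 12.5×25 cube at (-3.5, 4.5) partially overlaps it — only the 13.56 mm² overlap (of its 312.50 mm²) is removed, clipping the outline — boundary = 42.46 mm; the cylinder at (12, 9): section is a regular 32-gon, circumradius r=11.5 (perimeter = 2·32·11.500·sin(180°/32) = 72.14 mm); Subtracting the remaining from the first: starting from that combined region, the r=11.5 cylinder at (12, 9) partially overlaps it — only the 9.44 mm² overlap (of its 412.81 mm²) is removed, clipping the outline — boundary = 41.70 mm. So its perimeter = 41.70 mm. Layer 55 (z = 13.75): the cone: at t=0.917 of its height the radius interpolates to r₁+(r₂−r₁)t = 3.667, giving a regular 32-gon of that circumradius (perimeter = 2·32·3.667·sin(180°/32) = 23.00 mm); the cylinder at (6, 5.5) does not reach this height (z outside [3.5, 13]); the cylinder at (13, 5): section is a regular 32-gon, circumradius r=8.5 (perimeter = 2·32·8.500·sin(180°/32) = 53.32 mm); the 12.5×25 cube at (-3.5, 4.5) contributes its full rectangle (perimeter 75.00 mm); Taking the first minus the rest: starting from the cone, the r=8.5 cylinder at (13, 5) misses the remaining region (no effect); the 12.5×25 cube at (-3.5, 4.5) misses the remaining region (no effect) — boundary = 23.00 mm; the r=11.5 cylinder at (12, 9) gives a regular 32-gon of circumradius 11.5 (constant along its height) (perimeter = 2·32·11.500·sin(180°/32) = 72.14 mm); Subtracting the remaining from the first: starting from the result so far, the r=11.5 cylinder at (12, 9) partially overlaps it — only the 0.13 mm² overlap (of its 412.81 mm²) is removed, clipping the outline — boundary = 22.99 mm. So its perimeter = 22.99 mm. Layer 31 is larger (41.70 vs 22.99 mm).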